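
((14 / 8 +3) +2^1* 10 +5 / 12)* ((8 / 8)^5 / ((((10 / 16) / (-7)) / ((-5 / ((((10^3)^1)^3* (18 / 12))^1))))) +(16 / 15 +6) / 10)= 17.78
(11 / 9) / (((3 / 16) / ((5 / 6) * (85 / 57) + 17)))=549032 / 4617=118.92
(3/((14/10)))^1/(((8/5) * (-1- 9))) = -15/112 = -0.13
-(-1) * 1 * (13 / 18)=13 / 18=0.72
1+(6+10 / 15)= 23 / 3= 7.67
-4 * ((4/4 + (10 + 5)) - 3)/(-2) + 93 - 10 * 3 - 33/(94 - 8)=7621/86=88.62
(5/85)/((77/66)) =6/119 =0.05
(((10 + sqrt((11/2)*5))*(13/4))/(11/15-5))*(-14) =162.56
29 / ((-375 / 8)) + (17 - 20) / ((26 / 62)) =-7.77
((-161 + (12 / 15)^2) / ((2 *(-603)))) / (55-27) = 4009 / 844200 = 0.00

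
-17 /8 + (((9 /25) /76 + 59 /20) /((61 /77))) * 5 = 766041 /46360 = 16.52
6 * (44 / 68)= 66 / 17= 3.88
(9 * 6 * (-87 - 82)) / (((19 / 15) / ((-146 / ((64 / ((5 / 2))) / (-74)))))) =-924349725 / 304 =-3040624.10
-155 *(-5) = 775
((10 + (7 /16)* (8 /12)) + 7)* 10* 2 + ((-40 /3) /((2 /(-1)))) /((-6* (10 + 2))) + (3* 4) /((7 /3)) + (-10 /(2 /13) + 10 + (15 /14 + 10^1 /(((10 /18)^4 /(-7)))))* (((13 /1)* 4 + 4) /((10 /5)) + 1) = -1064219923 /47250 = -22523.17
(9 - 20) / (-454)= 11 / 454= 0.02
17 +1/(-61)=1036/61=16.98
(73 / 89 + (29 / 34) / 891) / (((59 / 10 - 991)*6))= -0.00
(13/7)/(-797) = -13/5579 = -0.00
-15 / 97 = -0.15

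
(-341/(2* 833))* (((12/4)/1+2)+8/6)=-6479/4998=-1.30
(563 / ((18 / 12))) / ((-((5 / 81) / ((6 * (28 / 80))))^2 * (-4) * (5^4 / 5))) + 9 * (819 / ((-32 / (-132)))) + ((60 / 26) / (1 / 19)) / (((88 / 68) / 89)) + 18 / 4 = 766258494207 / 22343750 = 34294.09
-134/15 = -8.93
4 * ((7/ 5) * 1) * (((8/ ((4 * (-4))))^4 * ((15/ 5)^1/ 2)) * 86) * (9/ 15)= 2709/ 100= 27.09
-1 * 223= -223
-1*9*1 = -9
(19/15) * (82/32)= 779/240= 3.25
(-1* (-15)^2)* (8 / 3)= -600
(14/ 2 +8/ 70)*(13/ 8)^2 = 42081/ 2240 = 18.79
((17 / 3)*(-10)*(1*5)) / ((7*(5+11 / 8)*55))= -80 / 693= -0.12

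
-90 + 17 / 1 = -73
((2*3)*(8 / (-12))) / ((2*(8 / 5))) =-5 / 4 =-1.25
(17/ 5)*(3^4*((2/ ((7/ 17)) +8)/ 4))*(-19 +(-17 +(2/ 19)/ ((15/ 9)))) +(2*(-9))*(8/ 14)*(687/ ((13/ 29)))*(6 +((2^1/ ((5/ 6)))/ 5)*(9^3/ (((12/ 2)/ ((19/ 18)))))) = -6772598973/ 6175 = -1096777.16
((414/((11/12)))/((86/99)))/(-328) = -5589/3526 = -1.59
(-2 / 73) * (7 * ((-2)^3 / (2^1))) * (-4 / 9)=-224 / 657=-0.34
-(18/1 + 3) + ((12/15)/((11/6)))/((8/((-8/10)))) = -5787/275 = -21.04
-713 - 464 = -1177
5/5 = 1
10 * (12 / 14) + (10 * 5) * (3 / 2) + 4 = 613 / 7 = 87.57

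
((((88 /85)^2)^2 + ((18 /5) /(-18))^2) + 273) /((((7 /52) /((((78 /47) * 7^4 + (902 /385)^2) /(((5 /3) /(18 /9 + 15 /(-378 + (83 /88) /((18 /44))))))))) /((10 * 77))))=59831949855563749088651712 /8129744912734375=7359634342.50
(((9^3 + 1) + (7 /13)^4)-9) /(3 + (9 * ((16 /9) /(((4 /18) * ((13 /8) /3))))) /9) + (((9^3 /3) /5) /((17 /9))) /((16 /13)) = 551142481 /8963760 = 61.49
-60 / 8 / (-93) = 5 / 62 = 0.08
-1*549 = -549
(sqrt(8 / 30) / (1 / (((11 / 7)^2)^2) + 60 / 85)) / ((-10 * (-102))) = 14641 * sqrt(15) / 97429050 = 0.00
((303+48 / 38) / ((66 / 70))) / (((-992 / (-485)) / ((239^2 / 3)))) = 1868475034825 / 621984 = 3004056.43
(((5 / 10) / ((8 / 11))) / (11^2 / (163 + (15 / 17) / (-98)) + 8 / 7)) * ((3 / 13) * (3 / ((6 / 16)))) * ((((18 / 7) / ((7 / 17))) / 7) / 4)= 457006869 / 3043540136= 0.15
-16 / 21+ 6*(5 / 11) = 454 / 231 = 1.97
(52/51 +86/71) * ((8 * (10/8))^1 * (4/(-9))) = -323120/32589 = -9.92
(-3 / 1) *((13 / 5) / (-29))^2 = -507 / 21025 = -0.02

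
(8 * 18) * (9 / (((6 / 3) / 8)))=5184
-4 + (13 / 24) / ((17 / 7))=-1541 / 408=-3.78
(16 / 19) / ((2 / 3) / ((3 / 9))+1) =16 / 57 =0.28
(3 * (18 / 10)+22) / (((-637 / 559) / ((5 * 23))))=-135493 / 49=-2765.16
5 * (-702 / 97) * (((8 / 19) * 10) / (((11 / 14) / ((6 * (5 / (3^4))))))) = -1456000 / 20273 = -71.82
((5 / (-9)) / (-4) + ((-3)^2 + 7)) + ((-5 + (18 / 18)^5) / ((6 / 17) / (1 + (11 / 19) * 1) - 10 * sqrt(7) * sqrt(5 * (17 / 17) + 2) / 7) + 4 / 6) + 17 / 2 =256427 / 9972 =25.71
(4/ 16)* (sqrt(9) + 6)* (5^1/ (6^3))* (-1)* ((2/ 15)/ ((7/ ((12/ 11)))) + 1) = -131/ 2464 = -0.05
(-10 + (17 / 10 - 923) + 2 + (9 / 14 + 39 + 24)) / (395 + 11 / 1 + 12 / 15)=-15149 / 7119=-2.13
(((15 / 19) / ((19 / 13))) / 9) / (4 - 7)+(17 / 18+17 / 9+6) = 57269 / 6498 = 8.81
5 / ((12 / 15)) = 25 / 4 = 6.25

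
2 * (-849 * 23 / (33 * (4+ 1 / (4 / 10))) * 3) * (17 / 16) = -331959 / 572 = -580.35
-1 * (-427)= 427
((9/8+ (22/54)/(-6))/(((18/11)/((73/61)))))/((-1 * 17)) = -550055/12095568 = -0.05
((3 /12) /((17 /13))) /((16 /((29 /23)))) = 377 /25024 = 0.02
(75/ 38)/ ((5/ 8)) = 60/ 19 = 3.16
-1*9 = -9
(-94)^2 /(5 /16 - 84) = -141376 /1339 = -105.58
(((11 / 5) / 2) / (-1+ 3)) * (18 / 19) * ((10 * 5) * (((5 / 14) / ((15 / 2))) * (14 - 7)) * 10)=1650 / 19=86.84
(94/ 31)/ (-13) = -94/ 403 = -0.23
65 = 65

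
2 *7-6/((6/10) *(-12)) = 89/6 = 14.83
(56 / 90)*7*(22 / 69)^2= 0.44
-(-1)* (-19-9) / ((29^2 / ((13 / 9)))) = -364 / 7569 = -0.05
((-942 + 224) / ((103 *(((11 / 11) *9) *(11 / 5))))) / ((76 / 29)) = -52055 / 387486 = -0.13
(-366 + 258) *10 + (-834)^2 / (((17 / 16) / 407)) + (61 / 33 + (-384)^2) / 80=11957810427533 / 44880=266439626.28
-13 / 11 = -1.18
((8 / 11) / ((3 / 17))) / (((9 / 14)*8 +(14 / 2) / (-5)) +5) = 140 / 297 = 0.47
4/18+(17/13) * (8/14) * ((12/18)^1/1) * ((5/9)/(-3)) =958/7371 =0.13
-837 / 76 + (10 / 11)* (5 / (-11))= -105077 / 9196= -11.43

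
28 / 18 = 14 / 9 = 1.56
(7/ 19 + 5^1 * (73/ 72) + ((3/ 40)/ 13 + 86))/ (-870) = -508198/ 4835025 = -0.11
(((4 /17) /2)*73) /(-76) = -73 /646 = -0.11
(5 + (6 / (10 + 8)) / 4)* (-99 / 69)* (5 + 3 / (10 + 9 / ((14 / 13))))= -890417 / 23644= -37.66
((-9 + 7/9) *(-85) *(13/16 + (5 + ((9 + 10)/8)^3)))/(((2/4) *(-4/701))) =-21682683575/4608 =-4705443.48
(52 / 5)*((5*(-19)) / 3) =-988 / 3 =-329.33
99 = 99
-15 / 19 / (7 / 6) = -90 / 133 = -0.68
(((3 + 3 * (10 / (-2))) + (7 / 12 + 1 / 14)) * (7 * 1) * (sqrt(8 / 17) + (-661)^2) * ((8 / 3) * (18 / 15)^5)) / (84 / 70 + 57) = -239838170688 / 60625 - 1097856 * sqrt(34) / 1030625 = -3956099.75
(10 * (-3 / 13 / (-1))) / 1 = 30 / 13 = 2.31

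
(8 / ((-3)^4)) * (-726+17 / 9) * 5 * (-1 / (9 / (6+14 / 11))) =20854400 / 72171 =288.96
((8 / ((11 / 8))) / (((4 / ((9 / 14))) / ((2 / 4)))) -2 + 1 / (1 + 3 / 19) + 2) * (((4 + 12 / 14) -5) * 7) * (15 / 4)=-3075 / 616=-4.99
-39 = -39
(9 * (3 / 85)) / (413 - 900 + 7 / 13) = -117 / 179180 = -0.00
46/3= 15.33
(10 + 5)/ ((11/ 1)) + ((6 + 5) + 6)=202/ 11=18.36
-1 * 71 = -71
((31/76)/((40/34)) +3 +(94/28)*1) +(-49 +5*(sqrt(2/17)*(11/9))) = -450031/10640 +55*sqrt(34)/153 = -40.20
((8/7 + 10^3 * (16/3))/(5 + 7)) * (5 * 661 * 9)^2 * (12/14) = 337125568573.47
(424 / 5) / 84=106 / 105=1.01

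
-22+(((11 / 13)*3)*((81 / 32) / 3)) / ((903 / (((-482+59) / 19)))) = -52465919 / 2379104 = -22.05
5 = 5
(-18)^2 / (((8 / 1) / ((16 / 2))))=324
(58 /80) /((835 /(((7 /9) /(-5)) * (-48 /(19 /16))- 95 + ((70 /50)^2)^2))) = -43841011 /594937500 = -0.07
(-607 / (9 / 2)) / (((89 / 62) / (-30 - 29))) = 4440812 / 801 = 5544.08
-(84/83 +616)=-51212/83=-617.01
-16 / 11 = -1.45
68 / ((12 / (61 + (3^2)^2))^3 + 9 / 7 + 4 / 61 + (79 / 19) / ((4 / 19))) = 41569215184 / 12899839279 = 3.22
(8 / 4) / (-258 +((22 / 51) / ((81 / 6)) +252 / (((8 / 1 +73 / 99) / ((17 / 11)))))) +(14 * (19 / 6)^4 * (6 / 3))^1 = 115934995354103 / 41176417716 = 2815.57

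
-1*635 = -635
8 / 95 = 0.08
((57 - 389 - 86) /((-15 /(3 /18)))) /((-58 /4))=-418 /1305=-0.32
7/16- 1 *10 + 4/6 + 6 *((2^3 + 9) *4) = 19157/48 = 399.10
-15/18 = -0.83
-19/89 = -0.21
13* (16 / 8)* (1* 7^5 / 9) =436982 / 9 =48553.56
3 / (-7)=-3 / 7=-0.43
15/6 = 5/2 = 2.50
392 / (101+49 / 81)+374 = 1554886 / 4115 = 377.86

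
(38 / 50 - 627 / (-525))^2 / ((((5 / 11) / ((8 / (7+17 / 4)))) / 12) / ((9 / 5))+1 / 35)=65.66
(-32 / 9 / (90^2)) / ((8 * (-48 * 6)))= 1 / 5248800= 0.00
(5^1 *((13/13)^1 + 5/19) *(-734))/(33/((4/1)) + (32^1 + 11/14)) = -822080/7277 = -112.97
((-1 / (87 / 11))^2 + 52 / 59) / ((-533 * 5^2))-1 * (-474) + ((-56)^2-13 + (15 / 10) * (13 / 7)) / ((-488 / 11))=16405669401832411 / 40654216184400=403.54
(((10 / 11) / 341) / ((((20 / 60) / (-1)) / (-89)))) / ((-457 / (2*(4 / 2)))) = -0.01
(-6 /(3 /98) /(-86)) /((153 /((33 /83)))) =1078 /182019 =0.01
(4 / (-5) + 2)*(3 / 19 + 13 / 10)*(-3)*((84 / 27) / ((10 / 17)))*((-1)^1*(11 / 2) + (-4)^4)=-16514463 / 2375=-6953.46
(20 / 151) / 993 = 20 / 149943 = 0.00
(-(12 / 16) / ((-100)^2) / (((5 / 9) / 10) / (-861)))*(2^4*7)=162729 / 1250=130.18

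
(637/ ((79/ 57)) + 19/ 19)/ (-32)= -9097/ 632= -14.39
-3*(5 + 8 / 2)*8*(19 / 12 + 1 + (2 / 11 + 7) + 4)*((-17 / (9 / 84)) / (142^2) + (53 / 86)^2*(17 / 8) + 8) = -42918497226489 / 1640462384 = -26162.44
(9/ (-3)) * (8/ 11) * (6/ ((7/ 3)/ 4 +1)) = -1728/ 209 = -8.27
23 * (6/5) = 138/5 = 27.60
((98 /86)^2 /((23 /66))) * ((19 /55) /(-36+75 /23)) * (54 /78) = -821142 /30166435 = -0.03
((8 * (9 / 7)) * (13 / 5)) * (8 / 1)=7488 / 35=213.94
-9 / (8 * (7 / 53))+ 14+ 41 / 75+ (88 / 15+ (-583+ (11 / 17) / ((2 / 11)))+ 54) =-36667163 / 71400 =-513.55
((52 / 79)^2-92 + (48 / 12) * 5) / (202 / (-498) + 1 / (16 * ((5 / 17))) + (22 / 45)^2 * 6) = -400375267200 / 6942419749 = -57.67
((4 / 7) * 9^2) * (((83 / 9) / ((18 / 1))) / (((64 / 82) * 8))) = 3.80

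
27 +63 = 90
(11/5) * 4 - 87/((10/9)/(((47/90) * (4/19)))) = 91/475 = 0.19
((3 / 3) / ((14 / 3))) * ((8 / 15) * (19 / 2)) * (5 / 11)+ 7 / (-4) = -387 / 308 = -1.26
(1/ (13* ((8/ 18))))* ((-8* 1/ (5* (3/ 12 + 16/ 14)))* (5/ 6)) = -28/ 169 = -0.17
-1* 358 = -358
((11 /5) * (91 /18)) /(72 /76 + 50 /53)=144001 /24480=5.88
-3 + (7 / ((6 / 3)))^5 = 16711 / 32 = 522.22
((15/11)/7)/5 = 3/77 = 0.04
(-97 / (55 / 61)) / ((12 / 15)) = -5917 / 44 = -134.48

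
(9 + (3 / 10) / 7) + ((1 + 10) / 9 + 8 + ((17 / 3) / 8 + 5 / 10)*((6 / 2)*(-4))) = 1186 / 315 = 3.77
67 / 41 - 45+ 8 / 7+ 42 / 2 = -21.22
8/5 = 1.60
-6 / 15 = -2 / 5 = -0.40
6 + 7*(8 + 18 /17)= 1180 /17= 69.41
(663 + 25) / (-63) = -688 / 63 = -10.92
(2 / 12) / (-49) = -1 / 294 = -0.00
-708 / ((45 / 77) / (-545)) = 1980748 / 3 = 660249.33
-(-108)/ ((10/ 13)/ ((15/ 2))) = 1053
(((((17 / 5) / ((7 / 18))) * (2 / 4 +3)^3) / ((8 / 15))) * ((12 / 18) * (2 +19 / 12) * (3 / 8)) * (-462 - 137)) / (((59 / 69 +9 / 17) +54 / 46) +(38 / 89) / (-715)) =-14413745493942795 / 97753119232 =-147450.49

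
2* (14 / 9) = 28 / 9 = 3.11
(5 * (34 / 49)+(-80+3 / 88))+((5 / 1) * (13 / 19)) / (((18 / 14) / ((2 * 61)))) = 182954257 / 737352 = 248.12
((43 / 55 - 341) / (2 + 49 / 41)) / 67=-767192 / 482735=-1.59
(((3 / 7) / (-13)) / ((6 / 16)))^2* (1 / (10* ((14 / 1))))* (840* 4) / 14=768 / 57967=0.01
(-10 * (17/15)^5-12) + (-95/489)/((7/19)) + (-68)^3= -54493135724299/173289375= -314463.23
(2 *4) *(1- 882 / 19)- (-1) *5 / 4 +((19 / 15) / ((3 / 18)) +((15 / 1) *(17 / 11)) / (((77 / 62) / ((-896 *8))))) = -6168287957 / 45980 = -134151.54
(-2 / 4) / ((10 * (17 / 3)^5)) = -243 / 28397140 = -0.00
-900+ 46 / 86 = -38677 / 43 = -899.47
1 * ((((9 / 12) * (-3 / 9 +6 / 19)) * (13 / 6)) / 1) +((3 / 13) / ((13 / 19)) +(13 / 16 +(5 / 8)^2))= 932101 / 616512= 1.51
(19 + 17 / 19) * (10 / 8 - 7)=-4347 / 38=-114.39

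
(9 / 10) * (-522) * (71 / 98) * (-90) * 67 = 100567737 / 49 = 2052402.80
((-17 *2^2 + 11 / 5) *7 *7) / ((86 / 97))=-1563737 / 430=-3636.60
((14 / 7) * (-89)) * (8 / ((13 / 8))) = -11392 / 13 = -876.31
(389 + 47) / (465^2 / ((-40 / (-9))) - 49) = 3488 / 388813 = 0.01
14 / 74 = 7 / 37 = 0.19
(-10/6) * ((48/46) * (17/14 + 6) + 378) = -103450/161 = -642.55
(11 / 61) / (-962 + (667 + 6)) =-11 / 17629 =-0.00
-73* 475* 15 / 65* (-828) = 86132700 / 13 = 6625592.31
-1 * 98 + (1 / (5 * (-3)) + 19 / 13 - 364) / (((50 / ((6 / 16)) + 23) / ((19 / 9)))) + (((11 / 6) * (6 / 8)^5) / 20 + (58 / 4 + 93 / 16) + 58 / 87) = -184068544061 / 2247598080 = -81.90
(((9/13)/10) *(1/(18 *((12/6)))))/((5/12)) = 3/650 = 0.00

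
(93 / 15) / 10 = 31 / 50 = 0.62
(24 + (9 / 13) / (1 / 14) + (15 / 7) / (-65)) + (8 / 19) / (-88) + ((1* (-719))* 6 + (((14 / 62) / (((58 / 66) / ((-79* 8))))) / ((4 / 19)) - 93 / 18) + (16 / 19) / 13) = -518771276431 / 102588486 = -5056.82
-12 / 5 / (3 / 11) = -44 / 5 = -8.80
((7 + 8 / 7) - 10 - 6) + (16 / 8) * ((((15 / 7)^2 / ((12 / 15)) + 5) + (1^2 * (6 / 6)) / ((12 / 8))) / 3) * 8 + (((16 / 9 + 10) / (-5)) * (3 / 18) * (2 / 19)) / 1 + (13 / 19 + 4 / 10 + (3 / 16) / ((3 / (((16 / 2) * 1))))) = 54.52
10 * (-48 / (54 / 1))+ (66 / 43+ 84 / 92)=-57331 / 8901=-6.44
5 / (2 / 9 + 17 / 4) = 180 / 161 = 1.12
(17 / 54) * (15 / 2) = 85 / 36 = 2.36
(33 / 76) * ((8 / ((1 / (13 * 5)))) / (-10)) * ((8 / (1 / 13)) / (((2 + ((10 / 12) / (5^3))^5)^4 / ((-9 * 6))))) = 80114213305386199951171875000000000000000000000000 / 10108780459708378157229192025781261542500000019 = 7925.21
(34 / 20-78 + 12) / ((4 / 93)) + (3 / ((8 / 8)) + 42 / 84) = -1491.48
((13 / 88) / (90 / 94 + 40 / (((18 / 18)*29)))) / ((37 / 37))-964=-20782477 / 21560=-963.94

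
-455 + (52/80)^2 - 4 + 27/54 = -183231/400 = -458.08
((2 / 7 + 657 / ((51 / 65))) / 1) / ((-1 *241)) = -99679 / 28679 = -3.48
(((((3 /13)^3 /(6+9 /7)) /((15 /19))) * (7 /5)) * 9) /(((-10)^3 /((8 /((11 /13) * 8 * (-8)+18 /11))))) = 276507 /67425718750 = 0.00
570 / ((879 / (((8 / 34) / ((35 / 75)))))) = 11400 / 34867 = 0.33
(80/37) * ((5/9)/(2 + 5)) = 400/2331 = 0.17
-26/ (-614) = 13/ 307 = 0.04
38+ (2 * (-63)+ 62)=-26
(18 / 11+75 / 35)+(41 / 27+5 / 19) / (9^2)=12162301 / 3199581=3.80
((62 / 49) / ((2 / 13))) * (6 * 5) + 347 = 29093 / 49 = 593.73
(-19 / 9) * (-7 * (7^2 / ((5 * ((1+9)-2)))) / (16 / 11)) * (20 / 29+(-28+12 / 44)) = -3747275 / 11136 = -336.50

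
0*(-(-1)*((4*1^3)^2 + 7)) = 0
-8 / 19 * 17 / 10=-68 / 95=-0.72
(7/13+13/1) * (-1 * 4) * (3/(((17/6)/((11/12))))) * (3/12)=-2904/221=-13.14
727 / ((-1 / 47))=-34169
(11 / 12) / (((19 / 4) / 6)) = 22 / 19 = 1.16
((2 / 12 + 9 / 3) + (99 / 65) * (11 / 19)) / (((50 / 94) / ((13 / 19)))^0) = 29999 / 7410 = 4.05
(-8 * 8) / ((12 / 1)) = -16 / 3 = -5.33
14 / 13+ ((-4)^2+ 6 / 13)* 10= 2154 / 13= 165.69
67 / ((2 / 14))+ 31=500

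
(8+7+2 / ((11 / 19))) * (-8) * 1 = -1624 / 11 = -147.64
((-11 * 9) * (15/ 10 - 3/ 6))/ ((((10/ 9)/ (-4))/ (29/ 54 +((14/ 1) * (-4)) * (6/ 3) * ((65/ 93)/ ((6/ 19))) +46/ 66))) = -13625511/ 155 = -87906.52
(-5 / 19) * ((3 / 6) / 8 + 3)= -245 / 304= -0.81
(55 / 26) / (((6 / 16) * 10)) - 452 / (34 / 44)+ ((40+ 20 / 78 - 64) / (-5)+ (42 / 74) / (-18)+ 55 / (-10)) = -585.16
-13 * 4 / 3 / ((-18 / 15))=130 / 9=14.44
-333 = -333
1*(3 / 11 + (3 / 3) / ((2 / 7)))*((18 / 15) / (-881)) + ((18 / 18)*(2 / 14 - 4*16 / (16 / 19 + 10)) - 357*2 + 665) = -1913279839 / 34936055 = -54.77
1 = 1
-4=-4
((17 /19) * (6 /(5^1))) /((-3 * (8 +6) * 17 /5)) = -1 /133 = -0.01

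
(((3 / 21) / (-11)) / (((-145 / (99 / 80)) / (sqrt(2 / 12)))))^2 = 27 / 13186880000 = 0.00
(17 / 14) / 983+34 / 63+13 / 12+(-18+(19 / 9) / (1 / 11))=80761 / 11796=6.85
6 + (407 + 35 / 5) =420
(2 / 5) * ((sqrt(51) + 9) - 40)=-62 / 5 + 2 * sqrt(51) / 5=-9.54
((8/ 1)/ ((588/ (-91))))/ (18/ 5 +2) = -65/ 294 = -0.22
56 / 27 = 2.07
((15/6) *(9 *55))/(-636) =-825/424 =-1.95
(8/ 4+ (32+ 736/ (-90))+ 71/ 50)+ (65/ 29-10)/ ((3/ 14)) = -116989/ 13050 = -8.96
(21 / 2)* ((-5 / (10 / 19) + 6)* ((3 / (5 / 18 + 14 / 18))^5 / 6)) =-2812385772 / 2476099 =-1135.81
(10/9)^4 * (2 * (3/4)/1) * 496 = 1133.97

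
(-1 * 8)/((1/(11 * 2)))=-176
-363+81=-282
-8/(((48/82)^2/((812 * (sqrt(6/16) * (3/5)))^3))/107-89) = 216671653182096000 * sqrt(6)/4357781959256010897859672051843 + 391710737910652664976151015896/4357781959256010897859672051843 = 0.09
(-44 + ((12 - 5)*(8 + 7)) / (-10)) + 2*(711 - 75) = 2435 / 2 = 1217.50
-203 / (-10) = 203 / 10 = 20.30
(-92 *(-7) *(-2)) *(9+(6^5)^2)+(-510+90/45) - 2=-77880446790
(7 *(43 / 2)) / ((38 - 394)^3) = -301 / 90236032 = -0.00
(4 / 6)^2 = 4 / 9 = 0.44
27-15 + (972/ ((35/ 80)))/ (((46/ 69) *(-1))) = -23244/ 7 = -3320.57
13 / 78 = 1 / 6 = 0.17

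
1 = 1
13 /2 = 6.50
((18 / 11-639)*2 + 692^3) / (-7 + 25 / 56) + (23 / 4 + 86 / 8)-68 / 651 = -265771353590513 / 5256174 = -50563652.11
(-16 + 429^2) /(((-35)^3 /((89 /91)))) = -655129 /156065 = -4.20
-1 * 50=-50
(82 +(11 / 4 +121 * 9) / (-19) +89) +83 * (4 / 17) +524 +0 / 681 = 848933 / 1292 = 657.07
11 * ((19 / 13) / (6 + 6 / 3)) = 209 / 104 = 2.01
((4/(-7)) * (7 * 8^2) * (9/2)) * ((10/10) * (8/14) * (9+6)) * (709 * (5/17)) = -245030400/119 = -2059078.99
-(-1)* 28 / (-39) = -28 / 39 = -0.72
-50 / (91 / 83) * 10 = -41500 / 91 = -456.04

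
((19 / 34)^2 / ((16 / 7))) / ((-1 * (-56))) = 361 / 147968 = 0.00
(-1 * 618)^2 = 381924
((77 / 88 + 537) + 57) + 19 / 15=71537 / 120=596.14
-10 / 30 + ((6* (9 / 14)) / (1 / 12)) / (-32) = -299 / 168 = -1.78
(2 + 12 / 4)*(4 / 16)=5 / 4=1.25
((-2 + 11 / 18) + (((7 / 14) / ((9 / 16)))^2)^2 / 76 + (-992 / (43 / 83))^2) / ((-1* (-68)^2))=-1690180161601205 / 2131613052768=-792.91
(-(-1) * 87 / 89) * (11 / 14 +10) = 13137 / 1246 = 10.54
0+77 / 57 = 77 / 57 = 1.35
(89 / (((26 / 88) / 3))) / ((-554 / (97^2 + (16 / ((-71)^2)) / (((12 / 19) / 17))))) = -278610866842 / 18152641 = -15348.23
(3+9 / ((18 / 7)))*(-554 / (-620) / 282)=3601 / 174840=0.02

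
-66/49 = -1.35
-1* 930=-930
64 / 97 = 0.66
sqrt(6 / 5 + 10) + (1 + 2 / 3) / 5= 1 / 3 + 2* sqrt(70) / 5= 3.68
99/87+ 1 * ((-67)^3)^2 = 2623293082934/29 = 90458382170.14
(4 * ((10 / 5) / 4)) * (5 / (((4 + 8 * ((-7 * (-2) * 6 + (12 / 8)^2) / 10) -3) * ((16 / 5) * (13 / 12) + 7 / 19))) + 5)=10.04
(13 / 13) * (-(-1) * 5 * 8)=40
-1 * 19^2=-361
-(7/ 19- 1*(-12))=-235/ 19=-12.37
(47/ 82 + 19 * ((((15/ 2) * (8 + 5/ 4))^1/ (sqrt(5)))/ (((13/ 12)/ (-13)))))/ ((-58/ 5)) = -235/ 4756 + 31635 * sqrt(5)/ 116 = 609.76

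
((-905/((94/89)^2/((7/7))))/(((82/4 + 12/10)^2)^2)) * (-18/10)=32258272500/4898178991489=0.01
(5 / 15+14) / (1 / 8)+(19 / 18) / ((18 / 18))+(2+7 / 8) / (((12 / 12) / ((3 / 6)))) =16871 / 144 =117.16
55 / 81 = 0.68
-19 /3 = -6.33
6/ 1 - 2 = 4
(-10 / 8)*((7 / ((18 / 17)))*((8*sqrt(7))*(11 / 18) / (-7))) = 935*sqrt(7) / 162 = 15.27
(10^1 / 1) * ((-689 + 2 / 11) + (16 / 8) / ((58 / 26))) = -2194470 / 319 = -6879.22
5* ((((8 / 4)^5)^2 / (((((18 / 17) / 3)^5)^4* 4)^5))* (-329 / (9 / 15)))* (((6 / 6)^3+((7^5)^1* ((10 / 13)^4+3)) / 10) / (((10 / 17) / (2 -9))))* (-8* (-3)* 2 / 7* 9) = 9975600896345417969165350653811416709578287758123994480025556090054699083115801749379638714874782993577228997222774978720351517165125063 / 518317589049597920806321408897258039232260042078279557948379956429977996048203776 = 19246116873318861244844380000000000000000000000000000000.00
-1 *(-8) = 8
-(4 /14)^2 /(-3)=4 /147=0.03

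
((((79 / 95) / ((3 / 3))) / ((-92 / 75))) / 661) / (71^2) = -1185 / 5824512548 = -0.00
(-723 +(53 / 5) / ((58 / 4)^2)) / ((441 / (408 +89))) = -814.75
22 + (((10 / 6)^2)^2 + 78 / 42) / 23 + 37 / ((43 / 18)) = 37.90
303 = 303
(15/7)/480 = 0.00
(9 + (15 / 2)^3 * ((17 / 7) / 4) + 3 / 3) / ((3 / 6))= 59615 / 112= 532.28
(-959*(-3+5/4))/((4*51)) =6713/816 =8.23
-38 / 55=-0.69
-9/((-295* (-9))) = -1/295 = -0.00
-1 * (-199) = 199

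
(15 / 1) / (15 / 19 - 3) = -95 / 14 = -6.79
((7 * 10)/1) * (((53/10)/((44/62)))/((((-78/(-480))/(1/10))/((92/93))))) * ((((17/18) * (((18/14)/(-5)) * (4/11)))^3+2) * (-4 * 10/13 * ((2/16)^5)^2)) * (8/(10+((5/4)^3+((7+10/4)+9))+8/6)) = -69540260087/151539848082022400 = -0.00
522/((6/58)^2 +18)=48778/1683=28.98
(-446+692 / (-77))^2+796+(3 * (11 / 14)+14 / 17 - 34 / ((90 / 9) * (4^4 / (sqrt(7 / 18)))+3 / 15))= 123544720361659126767 / 594501302908898 - 6528000 * sqrt(14) / 2949119993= 207812.35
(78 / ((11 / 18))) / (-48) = -117 / 44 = -2.66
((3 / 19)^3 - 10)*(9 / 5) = -17.99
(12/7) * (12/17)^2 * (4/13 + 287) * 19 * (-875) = -4079968.06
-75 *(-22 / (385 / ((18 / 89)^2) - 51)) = 0.18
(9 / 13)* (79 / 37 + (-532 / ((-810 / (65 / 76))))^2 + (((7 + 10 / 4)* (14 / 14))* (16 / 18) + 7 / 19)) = 207807031 / 26649324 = 7.80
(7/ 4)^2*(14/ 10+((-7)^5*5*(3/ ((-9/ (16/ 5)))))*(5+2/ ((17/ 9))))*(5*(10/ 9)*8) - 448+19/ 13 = 441088103350/ 5967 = 73921250.77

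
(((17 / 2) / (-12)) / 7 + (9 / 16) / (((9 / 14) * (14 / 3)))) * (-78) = -377 / 56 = -6.73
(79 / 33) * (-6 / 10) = -79 / 55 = -1.44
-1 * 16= -16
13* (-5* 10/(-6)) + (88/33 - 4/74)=4105/37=110.95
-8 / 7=-1.14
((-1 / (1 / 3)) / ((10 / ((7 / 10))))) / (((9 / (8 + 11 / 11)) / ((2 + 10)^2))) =-756 / 25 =-30.24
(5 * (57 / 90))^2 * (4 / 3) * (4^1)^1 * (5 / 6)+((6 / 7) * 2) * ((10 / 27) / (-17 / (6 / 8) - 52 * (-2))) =1541740 / 34587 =44.58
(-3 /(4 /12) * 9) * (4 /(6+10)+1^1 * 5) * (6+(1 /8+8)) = -192213 /32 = -6006.66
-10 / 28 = -5 / 14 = -0.36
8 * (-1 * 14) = -112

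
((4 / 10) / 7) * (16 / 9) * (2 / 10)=0.02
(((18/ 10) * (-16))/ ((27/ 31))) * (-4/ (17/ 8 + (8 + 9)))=15872/ 2295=6.92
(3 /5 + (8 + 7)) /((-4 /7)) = -273 /10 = -27.30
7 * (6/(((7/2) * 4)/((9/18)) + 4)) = 21/16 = 1.31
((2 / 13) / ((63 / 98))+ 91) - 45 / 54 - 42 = 11327 / 234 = 48.41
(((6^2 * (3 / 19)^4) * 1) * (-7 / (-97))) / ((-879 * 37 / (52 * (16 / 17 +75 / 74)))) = -435006936 / 86199774150493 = -0.00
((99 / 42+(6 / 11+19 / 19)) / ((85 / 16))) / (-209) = -4808 / 1367905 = -0.00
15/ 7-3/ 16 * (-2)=141/ 56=2.52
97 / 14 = 6.93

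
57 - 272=-215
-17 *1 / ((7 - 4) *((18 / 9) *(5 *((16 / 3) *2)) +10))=-17 / 350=-0.05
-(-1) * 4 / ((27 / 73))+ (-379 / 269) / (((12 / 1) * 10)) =3138509 / 290520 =10.80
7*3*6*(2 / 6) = 42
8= 8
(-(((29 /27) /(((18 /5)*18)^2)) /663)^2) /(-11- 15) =525625 /91813802437883275776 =0.00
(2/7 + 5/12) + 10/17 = 1843/1428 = 1.29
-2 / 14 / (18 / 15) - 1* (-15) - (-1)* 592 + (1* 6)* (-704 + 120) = -121679 / 42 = -2897.12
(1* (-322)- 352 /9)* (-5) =16250 /9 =1805.56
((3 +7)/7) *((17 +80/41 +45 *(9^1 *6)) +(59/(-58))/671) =19538186035/5584733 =3498.50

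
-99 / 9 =-11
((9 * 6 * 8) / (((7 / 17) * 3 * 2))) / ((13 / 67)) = 82008 / 91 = 901.19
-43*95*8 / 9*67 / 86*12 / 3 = -101840 / 9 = -11315.56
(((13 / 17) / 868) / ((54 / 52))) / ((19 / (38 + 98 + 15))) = 25519 / 3784914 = 0.01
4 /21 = 0.19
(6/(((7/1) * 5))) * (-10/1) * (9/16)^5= -177147/1835008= -0.10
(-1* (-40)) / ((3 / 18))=240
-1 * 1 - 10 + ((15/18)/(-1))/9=-599/54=-11.09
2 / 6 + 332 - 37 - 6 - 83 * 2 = 370 / 3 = 123.33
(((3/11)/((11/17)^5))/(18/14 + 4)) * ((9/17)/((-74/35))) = -552491415/4850534018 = -0.11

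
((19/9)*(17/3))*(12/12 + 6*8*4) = 62339/27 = 2308.85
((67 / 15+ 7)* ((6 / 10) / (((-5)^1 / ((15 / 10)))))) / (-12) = 43 / 250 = 0.17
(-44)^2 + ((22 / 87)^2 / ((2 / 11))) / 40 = 293073011 / 151380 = 1936.01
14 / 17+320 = 5454 / 17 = 320.82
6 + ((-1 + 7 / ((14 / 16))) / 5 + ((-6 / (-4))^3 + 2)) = 511 / 40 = 12.78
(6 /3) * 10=20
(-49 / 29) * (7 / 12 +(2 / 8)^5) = -87955 / 89088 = -0.99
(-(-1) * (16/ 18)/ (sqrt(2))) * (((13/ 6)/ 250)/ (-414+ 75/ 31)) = -403 * sqrt(2)/ 43061625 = -0.00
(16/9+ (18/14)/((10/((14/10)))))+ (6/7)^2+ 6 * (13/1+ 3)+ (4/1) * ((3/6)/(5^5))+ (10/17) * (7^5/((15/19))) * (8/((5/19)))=17842565769113/46856250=380793.72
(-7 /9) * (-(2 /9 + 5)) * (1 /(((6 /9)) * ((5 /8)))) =1316 /135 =9.75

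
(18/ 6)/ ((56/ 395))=21.16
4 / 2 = 2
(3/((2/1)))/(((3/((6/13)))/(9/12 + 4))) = 57/52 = 1.10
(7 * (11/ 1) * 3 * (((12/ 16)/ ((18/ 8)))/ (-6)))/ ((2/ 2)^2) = -77/ 6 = -12.83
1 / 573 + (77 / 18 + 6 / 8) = 34583 / 6876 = 5.03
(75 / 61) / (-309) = -25 / 6283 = -0.00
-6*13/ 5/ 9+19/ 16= -131/ 240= -0.55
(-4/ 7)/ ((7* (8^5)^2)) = -1/ 13153337344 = -0.00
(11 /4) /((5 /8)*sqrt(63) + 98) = 2464 /87583 - 330*sqrt(7) /613081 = 0.03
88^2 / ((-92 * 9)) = -1936 / 207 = -9.35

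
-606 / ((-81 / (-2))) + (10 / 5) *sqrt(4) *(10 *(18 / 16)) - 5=676 / 27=25.04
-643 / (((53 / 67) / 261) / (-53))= 11244141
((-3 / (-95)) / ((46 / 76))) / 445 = 0.00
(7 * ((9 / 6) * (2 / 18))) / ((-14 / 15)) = -5 / 4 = -1.25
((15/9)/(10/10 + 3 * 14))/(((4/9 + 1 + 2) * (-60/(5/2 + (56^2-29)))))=-6219/10664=-0.58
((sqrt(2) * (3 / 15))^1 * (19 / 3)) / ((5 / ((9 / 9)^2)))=19 * sqrt(2) / 75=0.36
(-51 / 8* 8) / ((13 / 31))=-1581 / 13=-121.62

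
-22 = -22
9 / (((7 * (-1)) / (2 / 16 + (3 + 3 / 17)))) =-4041 / 952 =-4.24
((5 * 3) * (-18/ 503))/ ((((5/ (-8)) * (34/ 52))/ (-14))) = -157248/ 8551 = -18.39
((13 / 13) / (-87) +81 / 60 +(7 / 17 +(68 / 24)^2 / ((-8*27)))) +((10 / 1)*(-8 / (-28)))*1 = 613212433 / 134174880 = 4.57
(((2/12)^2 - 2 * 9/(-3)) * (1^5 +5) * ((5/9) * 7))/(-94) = -7595/5076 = -1.50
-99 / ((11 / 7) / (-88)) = 5544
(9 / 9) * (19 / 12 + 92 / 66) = 131 / 44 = 2.98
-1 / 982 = -0.00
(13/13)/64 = 1/64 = 0.02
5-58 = -53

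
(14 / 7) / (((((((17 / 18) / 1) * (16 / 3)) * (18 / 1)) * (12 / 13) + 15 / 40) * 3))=208 / 26229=0.01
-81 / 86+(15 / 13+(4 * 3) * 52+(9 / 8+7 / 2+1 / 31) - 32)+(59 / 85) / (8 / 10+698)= 2457453101367 / 4117231768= 596.87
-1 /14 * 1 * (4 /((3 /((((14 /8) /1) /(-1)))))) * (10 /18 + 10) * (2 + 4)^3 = 380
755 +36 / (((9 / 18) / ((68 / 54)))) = 2537 / 3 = 845.67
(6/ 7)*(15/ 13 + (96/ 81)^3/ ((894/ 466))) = 462457574/ 266881797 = 1.73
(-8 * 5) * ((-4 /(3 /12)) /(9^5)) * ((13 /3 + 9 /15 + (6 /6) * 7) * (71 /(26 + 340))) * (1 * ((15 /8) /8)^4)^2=0.00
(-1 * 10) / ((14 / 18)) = -90 / 7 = -12.86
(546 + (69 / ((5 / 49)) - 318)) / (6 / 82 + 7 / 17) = 3151137 / 1690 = 1864.58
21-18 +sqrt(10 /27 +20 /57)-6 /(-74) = sqrt(21090) /171 +114 /37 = 3.93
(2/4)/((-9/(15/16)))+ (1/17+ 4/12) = 185/544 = 0.34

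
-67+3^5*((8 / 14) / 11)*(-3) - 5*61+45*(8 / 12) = -379.87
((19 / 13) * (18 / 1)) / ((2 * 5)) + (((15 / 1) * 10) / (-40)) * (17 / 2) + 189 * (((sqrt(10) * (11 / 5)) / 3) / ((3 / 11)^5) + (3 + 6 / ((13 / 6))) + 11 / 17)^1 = 291666.21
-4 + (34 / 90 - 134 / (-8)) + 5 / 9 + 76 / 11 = 13591 / 660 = 20.59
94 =94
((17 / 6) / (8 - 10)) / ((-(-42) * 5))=-17 / 2520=-0.01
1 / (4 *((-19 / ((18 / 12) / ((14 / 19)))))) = -3 / 112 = -0.03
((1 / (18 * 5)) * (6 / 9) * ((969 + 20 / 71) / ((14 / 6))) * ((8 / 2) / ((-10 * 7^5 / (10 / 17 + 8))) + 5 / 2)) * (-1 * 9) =-491532206229 / 7100117150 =-69.23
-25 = -25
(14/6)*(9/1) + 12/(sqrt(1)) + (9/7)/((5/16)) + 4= 1439/35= 41.11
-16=-16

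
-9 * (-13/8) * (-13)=-1521/8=-190.12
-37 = -37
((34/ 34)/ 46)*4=2/ 23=0.09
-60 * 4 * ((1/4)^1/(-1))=60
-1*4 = -4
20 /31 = 0.65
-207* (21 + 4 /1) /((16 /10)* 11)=-294.03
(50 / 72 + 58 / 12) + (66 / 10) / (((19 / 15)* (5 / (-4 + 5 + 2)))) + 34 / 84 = 216869 / 23940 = 9.06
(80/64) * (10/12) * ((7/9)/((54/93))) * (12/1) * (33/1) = 59675/108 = 552.55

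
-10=-10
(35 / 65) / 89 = 7 / 1157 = 0.01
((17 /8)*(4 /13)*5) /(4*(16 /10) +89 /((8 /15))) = 1700 /90103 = 0.02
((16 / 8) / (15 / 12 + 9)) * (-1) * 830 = -6640 / 41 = -161.95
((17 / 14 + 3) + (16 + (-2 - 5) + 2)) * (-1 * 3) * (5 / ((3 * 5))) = -213 / 14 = -15.21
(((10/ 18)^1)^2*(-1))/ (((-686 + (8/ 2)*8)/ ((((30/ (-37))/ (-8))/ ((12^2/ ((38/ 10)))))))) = 475/ 376327296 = 0.00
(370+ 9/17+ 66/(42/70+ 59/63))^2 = 23914457449/139876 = 170968.98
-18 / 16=-9 / 8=-1.12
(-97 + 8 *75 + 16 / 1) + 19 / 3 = 1576 / 3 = 525.33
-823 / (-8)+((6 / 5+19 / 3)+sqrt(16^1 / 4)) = 112.41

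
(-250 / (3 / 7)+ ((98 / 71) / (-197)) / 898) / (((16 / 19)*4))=-208815422543 / 1205791296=-173.18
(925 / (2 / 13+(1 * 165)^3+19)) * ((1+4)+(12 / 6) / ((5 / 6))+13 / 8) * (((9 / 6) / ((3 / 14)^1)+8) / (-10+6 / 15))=-21705125 / 7474927872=-0.00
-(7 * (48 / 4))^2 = -7056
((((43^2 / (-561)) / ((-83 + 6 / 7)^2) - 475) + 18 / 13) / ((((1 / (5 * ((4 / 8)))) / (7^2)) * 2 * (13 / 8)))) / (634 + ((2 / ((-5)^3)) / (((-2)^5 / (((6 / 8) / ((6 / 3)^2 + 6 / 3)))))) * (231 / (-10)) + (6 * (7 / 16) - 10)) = -143253155612062720 / 5028424544295009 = -28.49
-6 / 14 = -3 / 7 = -0.43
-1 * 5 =-5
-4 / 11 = -0.36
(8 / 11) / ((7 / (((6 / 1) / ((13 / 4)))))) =192 / 1001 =0.19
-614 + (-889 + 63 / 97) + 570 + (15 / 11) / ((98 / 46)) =-48712617 / 52283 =-931.71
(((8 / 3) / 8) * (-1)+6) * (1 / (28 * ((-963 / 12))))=-17 / 6741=-0.00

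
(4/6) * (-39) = -26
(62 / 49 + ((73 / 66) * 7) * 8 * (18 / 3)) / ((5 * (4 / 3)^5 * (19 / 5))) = 24420771 / 5243392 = 4.66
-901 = -901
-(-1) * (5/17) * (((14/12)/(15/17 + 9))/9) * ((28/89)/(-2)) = -35/57672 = -0.00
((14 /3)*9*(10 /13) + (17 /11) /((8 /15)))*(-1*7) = -281925 /1144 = -246.44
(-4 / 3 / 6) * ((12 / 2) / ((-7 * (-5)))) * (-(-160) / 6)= -64 / 63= -1.02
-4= -4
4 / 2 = 2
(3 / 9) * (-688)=-688 / 3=-229.33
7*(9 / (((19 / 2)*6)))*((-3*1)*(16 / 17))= -1008 / 323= -3.12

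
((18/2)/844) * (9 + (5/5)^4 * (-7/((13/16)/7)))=-6003/10972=-0.55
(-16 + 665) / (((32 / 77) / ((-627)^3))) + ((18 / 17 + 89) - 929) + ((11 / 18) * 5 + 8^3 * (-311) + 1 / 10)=-9423227153366027 / 24480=-384935749729.00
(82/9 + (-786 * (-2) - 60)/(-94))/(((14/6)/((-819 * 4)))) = 460200/47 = 9791.49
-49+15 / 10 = -47.50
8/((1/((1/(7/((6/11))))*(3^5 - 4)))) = 11472/77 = 148.99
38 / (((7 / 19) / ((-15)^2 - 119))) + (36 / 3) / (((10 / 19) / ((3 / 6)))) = 383059 / 35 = 10944.54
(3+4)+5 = 12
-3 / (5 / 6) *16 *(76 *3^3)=-590976 / 5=-118195.20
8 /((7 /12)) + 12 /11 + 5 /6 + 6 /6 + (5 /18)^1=11723 /693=16.92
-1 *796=-796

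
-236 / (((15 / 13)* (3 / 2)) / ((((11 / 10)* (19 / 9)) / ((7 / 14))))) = -633.30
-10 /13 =-0.77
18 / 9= 2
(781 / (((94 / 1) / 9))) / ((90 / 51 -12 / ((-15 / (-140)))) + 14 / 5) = -199155 / 286136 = -0.70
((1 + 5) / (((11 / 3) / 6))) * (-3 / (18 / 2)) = -36 / 11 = -3.27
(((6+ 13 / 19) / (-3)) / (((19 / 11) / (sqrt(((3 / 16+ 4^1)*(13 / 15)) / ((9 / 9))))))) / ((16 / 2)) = -1397*sqrt(13065) / 519840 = -0.31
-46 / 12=-23 / 6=-3.83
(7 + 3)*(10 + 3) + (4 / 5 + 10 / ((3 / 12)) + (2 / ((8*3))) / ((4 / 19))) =41087 / 240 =171.20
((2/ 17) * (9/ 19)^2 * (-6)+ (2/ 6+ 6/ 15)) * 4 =211708/ 92055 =2.30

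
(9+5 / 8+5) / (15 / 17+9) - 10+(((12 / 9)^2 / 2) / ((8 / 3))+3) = -6971 / 1344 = -5.19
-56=-56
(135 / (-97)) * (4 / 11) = -540 / 1067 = -0.51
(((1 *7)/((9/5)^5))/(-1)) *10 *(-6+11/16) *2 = 9296875/236196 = 39.36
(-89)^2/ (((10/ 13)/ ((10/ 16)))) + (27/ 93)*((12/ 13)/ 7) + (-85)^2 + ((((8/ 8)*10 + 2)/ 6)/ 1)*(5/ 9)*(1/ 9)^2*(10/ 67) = 30116410805323/ 2204577648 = 13660.85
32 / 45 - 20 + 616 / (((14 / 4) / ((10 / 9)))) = 2644 / 15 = 176.27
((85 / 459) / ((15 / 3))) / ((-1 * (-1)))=1 / 27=0.04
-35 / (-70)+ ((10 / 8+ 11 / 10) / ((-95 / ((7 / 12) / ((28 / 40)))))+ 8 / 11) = 30263 / 25080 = 1.21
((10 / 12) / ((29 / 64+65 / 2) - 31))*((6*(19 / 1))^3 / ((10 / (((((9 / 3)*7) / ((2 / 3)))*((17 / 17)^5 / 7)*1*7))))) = 248899392 / 125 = 1991195.14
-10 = -10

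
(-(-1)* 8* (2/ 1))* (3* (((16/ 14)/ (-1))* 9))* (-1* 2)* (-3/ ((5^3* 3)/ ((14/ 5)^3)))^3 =-20401307910144/ 3814697265625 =-5.35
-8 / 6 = -4 / 3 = -1.33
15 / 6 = 2.50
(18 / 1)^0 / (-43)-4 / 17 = -189 / 731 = -0.26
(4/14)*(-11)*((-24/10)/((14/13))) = 1716/245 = 7.00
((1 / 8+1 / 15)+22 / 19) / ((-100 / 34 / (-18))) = 156927 / 19000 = 8.26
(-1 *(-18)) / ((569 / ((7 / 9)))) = 14 / 569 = 0.02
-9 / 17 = -0.53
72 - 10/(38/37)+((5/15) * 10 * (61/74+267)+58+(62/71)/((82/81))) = 6224472539/6139299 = 1013.87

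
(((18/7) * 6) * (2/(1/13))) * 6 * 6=101088/7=14441.14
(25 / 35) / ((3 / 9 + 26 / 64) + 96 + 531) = 480 / 421841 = 0.00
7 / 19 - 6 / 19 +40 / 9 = 769 / 171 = 4.50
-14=-14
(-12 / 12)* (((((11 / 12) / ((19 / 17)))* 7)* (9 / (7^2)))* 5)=-2805 / 532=-5.27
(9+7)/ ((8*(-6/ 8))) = -2.67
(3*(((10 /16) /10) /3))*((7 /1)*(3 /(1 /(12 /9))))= 7 /4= 1.75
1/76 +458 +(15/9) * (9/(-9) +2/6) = 312521/684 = 456.90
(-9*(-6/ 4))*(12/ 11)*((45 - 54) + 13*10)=1782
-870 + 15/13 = -11295/13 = -868.85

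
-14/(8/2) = -7/2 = -3.50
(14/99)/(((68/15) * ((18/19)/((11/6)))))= 665/11016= 0.06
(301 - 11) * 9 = 2610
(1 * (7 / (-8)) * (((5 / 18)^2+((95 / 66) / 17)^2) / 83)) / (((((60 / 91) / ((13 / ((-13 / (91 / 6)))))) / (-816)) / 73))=-404307362095 / 331901064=-1218.16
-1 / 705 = -0.00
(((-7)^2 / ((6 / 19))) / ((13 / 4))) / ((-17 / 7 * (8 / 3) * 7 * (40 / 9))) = -8379 / 35360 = -0.24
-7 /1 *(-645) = 4515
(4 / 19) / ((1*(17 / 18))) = 72 / 323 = 0.22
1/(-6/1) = -1/6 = -0.17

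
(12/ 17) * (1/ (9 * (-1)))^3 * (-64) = 256/ 4131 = 0.06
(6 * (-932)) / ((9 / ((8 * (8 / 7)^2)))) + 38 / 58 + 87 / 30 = -6488.74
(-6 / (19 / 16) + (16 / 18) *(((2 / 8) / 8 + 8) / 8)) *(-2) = 22765 / 2736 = 8.32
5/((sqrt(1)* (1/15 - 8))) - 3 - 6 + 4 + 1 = -551/119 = -4.63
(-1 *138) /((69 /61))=-122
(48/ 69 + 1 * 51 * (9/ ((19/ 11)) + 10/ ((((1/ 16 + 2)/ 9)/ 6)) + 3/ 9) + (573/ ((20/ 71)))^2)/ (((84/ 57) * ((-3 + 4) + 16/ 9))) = 71840848505607/ 70840000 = 1014128.30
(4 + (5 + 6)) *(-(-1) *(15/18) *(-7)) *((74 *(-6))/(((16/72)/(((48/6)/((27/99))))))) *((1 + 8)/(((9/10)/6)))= 307692000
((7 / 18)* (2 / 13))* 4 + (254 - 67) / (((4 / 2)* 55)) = 2269 / 1170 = 1.94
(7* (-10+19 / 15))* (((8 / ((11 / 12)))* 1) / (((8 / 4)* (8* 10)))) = -3.33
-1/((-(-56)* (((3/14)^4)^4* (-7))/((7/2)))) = 451742002.48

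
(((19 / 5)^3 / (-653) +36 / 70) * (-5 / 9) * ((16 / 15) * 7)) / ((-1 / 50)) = 7866784 / 88155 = 89.24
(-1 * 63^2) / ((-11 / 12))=47628 / 11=4329.82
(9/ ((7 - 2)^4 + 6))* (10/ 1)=90/ 631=0.14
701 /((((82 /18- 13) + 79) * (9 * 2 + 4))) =6309 /13970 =0.45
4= 4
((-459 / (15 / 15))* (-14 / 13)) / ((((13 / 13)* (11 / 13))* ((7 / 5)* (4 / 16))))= 18360 / 11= 1669.09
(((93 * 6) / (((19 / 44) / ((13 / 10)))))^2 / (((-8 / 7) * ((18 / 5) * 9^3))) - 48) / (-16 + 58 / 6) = 144578263 / 925965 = 156.14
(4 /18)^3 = 0.01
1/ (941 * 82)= 1/ 77162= 0.00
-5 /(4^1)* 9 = -45 /4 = -11.25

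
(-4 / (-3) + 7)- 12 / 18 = 23 / 3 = 7.67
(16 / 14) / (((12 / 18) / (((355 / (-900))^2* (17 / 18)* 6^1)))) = 85697 / 56700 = 1.51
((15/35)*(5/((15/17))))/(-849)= -17/5943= -0.00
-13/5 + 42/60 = -19/10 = -1.90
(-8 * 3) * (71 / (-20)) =426 / 5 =85.20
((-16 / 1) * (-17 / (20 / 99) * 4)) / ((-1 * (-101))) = 26928 / 505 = 53.32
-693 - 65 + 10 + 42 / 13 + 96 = -8434 / 13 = -648.77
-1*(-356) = 356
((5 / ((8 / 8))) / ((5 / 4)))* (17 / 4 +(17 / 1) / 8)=25.50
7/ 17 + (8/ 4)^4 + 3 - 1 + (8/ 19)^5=775576043/ 42093683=18.42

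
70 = 70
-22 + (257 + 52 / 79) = 18617 / 79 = 235.66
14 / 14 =1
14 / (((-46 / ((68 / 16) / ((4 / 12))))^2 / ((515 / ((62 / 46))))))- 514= -2350819 / 22816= -103.03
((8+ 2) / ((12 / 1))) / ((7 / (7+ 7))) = 5 / 3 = 1.67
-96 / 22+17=139 / 11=12.64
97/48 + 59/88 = 1421/528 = 2.69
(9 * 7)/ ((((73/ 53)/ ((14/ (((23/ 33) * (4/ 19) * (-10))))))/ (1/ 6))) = -4884957/ 67160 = -72.74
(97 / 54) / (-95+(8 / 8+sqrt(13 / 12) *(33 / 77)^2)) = -43784636 / 2291236011 -4753 *sqrt(39) / 763745337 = -0.02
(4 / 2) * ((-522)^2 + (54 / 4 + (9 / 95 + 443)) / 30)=1553245553 / 2850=544998.44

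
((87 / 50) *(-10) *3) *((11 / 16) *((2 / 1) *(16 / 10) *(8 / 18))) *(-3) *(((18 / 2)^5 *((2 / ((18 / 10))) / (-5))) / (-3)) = 16743672 / 25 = 669746.88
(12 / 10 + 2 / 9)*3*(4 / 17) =256 / 255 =1.00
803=803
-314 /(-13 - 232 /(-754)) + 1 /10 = 8197 /330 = 24.84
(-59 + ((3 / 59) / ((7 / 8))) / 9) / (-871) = 73093 / 1079169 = 0.07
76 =76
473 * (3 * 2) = 2838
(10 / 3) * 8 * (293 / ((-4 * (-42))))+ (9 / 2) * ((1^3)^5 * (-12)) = -472 / 63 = -7.49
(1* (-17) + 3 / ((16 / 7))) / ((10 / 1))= -251 / 160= -1.57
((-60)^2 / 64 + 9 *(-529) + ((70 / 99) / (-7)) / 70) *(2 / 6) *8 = -26083142 / 2079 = -12546.00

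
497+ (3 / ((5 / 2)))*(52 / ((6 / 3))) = 2641 / 5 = 528.20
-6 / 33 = -2 / 11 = -0.18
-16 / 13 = -1.23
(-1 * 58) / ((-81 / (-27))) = -58 / 3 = -19.33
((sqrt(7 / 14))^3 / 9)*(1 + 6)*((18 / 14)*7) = 7*sqrt(2) / 4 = 2.47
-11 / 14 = -0.79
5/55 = 1/11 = 0.09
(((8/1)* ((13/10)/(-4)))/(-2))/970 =13/9700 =0.00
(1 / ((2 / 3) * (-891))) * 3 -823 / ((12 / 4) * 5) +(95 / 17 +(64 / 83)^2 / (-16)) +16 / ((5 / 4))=-4234271593 / 115941870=-36.52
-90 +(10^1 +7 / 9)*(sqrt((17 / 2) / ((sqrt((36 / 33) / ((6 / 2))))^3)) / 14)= -90 +97*11^(3 / 4)*sqrt(17) / 504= -85.21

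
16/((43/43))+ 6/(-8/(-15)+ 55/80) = 20.91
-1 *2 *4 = -8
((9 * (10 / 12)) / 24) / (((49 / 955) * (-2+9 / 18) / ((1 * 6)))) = -4775 / 196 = -24.36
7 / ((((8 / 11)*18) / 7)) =539 / 144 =3.74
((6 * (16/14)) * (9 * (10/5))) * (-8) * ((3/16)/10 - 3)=103032/35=2943.77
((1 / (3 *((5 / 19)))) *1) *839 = 1062.73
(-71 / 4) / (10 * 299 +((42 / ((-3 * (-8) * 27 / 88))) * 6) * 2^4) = -639 / 127352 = -0.01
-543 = -543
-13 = -13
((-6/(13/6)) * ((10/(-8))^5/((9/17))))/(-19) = -53125/63232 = -0.84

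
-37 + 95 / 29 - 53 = -2515 / 29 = -86.72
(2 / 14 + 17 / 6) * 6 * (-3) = -375 / 7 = -53.57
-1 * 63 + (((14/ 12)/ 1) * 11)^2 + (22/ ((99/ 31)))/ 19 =23269/ 228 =102.06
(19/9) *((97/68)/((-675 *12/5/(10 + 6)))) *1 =-1843/61965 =-0.03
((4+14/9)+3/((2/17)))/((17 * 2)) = 559/612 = 0.91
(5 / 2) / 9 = 5 / 18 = 0.28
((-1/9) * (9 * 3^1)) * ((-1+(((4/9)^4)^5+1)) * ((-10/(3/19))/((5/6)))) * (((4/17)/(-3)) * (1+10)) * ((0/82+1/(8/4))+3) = -12868684091490304/206680312803967789617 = -0.00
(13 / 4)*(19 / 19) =3.25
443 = 443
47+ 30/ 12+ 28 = 155/ 2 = 77.50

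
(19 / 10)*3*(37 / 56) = 2109 / 560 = 3.77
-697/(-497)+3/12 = 3285/1988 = 1.65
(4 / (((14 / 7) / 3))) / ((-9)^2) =0.07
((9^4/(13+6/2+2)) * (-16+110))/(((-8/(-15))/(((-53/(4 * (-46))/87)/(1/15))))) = 136195425/42688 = 3190.49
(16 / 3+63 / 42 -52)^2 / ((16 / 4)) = 73441 / 144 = 510.01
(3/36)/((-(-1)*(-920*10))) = -1/110400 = -0.00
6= 6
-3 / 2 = -1.50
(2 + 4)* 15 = 90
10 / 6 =5 / 3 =1.67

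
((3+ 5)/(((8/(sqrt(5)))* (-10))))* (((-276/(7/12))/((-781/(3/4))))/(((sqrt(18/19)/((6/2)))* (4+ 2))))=-207* sqrt(190)/54670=-0.05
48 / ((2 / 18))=432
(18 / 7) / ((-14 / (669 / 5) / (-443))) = 2667303 / 245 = 10886.95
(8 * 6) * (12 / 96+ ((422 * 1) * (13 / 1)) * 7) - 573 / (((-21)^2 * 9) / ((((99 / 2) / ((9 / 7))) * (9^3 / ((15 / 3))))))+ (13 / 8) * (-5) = 515895377 / 280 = 1842483.49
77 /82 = 0.94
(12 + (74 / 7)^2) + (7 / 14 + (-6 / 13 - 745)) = -791417 / 1274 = -621.21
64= 64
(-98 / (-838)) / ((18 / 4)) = 0.03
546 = 546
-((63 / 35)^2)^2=-6561 / 625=-10.50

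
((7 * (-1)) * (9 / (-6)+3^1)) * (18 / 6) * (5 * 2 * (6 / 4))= -945 / 2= -472.50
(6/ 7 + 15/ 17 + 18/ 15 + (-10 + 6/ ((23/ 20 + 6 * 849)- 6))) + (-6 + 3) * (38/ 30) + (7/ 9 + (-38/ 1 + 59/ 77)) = -25789115434/ 545047965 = -47.32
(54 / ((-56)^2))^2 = 729 / 2458624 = 0.00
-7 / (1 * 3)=-7 / 3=-2.33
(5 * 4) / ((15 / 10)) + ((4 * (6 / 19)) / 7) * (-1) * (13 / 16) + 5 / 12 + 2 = 8301 / 532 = 15.60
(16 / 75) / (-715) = -16 / 53625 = -0.00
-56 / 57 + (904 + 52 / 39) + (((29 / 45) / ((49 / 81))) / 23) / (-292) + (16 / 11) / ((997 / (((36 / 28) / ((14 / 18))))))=930202531590421 / 1028583304980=904.35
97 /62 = 1.56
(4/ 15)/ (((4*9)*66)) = 1/ 8910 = 0.00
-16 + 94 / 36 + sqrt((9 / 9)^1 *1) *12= -25 / 18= -1.39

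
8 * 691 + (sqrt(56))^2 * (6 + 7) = 6256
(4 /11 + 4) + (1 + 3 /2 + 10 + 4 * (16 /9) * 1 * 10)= 17419 /198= 87.97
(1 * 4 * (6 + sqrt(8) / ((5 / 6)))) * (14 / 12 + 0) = 43.84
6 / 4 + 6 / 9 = 13 / 6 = 2.17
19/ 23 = 0.83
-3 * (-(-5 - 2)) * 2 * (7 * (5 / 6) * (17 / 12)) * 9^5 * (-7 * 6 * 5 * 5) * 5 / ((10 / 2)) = 43039339875 / 2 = 21519669937.50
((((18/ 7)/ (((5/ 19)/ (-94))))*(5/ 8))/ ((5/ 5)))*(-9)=72333/ 14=5166.64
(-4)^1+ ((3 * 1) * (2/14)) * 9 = -1/7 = -0.14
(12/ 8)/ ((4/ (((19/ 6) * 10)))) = 95/ 8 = 11.88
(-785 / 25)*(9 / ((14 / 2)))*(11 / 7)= -63.44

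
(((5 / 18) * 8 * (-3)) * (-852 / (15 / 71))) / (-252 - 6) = -40328 / 387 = -104.21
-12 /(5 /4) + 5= -23 /5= -4.60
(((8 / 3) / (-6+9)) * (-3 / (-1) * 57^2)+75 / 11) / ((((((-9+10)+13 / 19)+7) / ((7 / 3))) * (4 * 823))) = 4228469 / 5974980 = 0.71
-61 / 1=-61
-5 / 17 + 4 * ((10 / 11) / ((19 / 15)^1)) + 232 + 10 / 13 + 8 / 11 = 10903985 / 46189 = 236.07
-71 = -71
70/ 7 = 10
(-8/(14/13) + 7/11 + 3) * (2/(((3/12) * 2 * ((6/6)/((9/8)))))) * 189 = -35478/11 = -3225.27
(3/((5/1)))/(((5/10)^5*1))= 96/5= 19.20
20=20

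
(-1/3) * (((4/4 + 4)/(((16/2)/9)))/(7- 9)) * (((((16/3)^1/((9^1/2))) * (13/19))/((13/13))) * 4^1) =520/171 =3.04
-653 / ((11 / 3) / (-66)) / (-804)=-1959 / 134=-14.62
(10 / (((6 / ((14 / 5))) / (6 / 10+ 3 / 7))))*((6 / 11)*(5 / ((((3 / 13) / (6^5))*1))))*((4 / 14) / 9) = 1078272 / 77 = 14003.53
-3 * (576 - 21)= -1665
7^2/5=49/5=9.80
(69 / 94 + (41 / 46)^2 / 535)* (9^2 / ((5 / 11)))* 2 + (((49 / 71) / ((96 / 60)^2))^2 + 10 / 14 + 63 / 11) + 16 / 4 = 28831025997644551577 / 105741310109388800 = 272.66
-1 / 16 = -0.06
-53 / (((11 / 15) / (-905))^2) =-80717959.71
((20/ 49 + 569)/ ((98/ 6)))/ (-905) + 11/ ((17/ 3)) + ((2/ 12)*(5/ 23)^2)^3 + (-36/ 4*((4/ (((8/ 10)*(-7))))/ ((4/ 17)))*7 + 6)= 235232069852211627151/ 1181164614679065240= 199.15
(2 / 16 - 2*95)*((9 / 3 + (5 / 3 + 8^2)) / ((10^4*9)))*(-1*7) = 1095199 / 1080000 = 1.01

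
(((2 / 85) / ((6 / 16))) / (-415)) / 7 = -16 / 740775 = -0.00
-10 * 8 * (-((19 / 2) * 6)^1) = 4560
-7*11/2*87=-6699/2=-3349.50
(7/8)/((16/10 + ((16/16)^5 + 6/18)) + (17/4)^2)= 210/5039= 0.04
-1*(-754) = 754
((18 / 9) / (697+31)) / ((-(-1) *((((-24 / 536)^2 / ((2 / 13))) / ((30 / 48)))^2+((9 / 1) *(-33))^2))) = 503778025 / 16175343193554636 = 0.00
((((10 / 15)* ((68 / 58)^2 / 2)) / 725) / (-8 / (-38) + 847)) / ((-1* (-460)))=5491 / 3386086447125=0.00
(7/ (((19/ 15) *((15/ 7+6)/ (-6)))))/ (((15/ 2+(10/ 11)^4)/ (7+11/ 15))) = -332877776/ 86501015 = -3.85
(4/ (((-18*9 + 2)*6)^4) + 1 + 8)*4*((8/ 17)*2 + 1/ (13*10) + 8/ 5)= 10764830638085633/ 117315993600000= 91.76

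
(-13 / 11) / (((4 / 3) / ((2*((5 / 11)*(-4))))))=3.22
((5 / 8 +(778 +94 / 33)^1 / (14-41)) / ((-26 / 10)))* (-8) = -87.06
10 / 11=0.91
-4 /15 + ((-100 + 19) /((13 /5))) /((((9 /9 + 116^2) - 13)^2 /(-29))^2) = -1698702628618774867 /6370134857301246720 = -0.27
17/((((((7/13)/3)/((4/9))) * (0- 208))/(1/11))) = -17/924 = -0.02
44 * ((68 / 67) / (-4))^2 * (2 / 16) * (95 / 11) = 27455 / 8978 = 3.06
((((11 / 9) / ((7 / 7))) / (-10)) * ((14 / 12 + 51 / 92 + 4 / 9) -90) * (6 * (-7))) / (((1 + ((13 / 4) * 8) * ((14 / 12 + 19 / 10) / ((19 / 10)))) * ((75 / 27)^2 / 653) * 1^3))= -625310455077 / 704087500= -888.11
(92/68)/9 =0.15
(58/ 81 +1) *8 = 1112/ 81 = 13.73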